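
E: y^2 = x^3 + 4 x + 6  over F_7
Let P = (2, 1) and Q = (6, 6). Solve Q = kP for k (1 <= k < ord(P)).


Enumerate multiples of P until we hit Q = (6, 6):
  1P = (2, 1)
  2P = (4, 4)
  3P = (5, 5)
  4P = (1, 5)
  5P = (6, 1)
  6P = (6, 6)
Match found at i = 6.

k = 6


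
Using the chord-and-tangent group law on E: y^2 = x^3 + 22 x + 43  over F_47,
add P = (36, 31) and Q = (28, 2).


P != Q, so use the chord formula.
s = (y2 - y1) / (x2 - x1) = (18) / (39) mod 47 = 33
x3 = s^2 - x1 - x2 mod 47 = 33^2 - 36 - 28 = 38
y3 = s (x1 - x3) - y1 mod 47 = 33 * (36 - 38) - 31 = 44

P + Q = (38, 44)


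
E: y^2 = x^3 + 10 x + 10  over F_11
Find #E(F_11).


For each x in F_11, count y with y^2 = x^3 + 10 x + 10 mod 11:
  x = 2: RHS = 5, y in [4, 7]  -> 2 point(s)
  x = 3: RHS = 1, y in [1, 10]  -> 2 point(s)
  x = 4: RHS = 4, y in [2, 9]  -> 2 point(s)
  x = 5: RHS = 9, y in [3, 8]  -> 2 point(s)
  x = 6: RHS = 0, y in [0]  -> 1 point(s)
  x = 7: RHS = 5, y in [4, 7]  -> 2 point(s)
  x = 9: RHS = 4, y in [2, 9]  -> 2 point(s)
Affine points: 13. Add the point at infinity: total = 14.

#E(F_11) = 14


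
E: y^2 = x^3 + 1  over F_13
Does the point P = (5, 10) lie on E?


Check whether y^2 = x^3 + 0 x + 1 (mod 13) for (x, y) = (5, 10).
LHS: y^2 = 10^2 mod 13 = 9
RHS: x^3 + 0 x + 1 = 5^3 + 0*5 + 1 mod 13 = 9
LHS = RHS

Yes, on the curve


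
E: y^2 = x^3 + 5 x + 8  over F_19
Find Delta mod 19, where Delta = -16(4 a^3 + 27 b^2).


4 a^3 + 27 b^2 = 4*5^3 + 27*8^2 = 500 + 1728 = 2228
Delta = -16 * (2228) = -35648
Delta mod 19 = 15

Delta = 15 (mod 19)


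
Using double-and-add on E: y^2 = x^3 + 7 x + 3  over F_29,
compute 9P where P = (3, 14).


k = 9 = 1001_2 (binary, LSB first: 1001)
Double-and-add from P = (3, 14):
  bit 0 = 1: acc = O + (3, 14) = (3, 14)
  bit 1 = 0: acc unchanged = (3, 14)
  bit 2 = 0: acc unchanged = (3, 14)
  bit 3 = 1: acc = (3, 14) + (26, 10) = (23, 21)

9P = (23, 21)


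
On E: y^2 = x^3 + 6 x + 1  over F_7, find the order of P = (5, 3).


Compute successive multiples of P until we hit O:
  1P = (5, 3)
  2P = (6, 1)
  3P = (0, 1)
  4P = (3, 2)
  5P = (1, 6)
  6P = (2, 0)
  7P = (1, 1)
  8P = (3, 5)
  ... (continuing to 12P)
  12P = O

ord(P) = 12


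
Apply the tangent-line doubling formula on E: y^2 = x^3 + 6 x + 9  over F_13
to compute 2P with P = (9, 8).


Doubling: s = (3 x1^2 + a) / (2 y1)
s = (3*9^2 + 6) / (2*8) mod 13 = 5
x3 = s^2 - 2 x1 mod 13 = 5^2 - 2*9 = 7
y3 = s (x1 - x3) - y1 mod 13 = 5 * (9 - 7) - 8 = 2

2P = (7, 2)


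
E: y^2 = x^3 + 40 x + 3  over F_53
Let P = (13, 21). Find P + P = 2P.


Doubling: s = (3 x1^2 + a) / (2 y1)
s = (3*13^2 + 40) / (2*21) mod 53 = 37
x3 = s^2 - 2 x1 mod 53 = 37^2 - 2*13 = 18
y3 = s (x1 - x3) - y1 mod 53 = 37 * (13 - 18) - 21 = 6

2P = (18, 6)


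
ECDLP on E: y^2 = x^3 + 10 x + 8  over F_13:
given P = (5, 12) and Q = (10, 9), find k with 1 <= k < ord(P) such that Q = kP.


Enumerate multiples of P until we hit Q = (10, 9):
  1P = (5, 12)
  2P = (12, 6)
  3P = (10, 9)
Match found at i = 3.

k = 3


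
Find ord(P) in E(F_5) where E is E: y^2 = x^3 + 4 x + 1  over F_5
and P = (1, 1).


Compute successive multiples of P until we hit O:
  1P = (1, 1)
  2P = (4, 1)
  3P = (0, 4)
  4P = (3, 0)
  5P = (0, 1)
  6P = (4, 4)
  7P = (1, 4)
  8P = O

ord(P) = 8


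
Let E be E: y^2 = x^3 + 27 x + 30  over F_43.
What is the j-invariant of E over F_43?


Delta = -16(4 a^3 + 27 b^2) mod 43 = 22
-1728 * (4 a)^3 = -1728 * (4*27)^3 mod 43 = 42
j = 42 * 22^(-1) mod 43 = 41

j = 41 (mod 43)


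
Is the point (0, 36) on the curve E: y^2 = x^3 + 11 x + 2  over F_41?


Check whether y^2 = x^3 + 11 x + 2 (mod 41) for (x, y) = (0, 36).
LHS: y^2 = 36^2 mod 41 = 25
RHS: x^3 + 11 x + 2 = 0^3 + 11*0 + 2 mod 41 = 2
LHS != RHS

No, not on the curve


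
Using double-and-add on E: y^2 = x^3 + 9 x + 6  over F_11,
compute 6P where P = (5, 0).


k = 6 = 110_2 (binary, LSB first: 011)
Double-and-add from P = (5, 0):
  bit 0 = 0: acc unchanged = O
  bit 1 = 1: acc = O + O = O
  bit 2 = 1: acc = O + O = O

6P = O


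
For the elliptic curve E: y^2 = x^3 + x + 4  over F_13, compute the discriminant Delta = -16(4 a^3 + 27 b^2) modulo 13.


4 a^3 + 27 b^2 = 4*1^3 + 27*4^2 = 4 + 432 = 436
Delta = -16 * (436) = -6976
Delta mod 13 = 5

Delta = 5 (mod 13)


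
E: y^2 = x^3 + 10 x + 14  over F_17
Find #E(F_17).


For each x in F_17, count y with y^2 = x^3 + 10 x + 14 mod 17:
  x = 1: RHS = 8, y in [5, 12]  -> 2 point(s)
  x = 2: RHS = 8, y in [5, 12]  -> 2 point(s)
  x = 4: RHS = 16, y in [4, 13]  -> 2 point(s)
  x = 5: RHS = 2, y in [6, 11]  -> 2 point(s)
  x = 6: RHS = 1, y in [1, 16]  -> 2 point(s)
  x = 7: RHS = 2, y in [6, 11]  -> 2 point(s)
  x = 9: RHS = 0, y in [0]  -> 1 point(s)
  x = 10: RHS = 9, y in [3, 14]  -> 2 point(s)
  x = 12: RHS = 9, y in [3, 14]  -> 2 point(s)
  x = 14: RHS = 8, y in [5, 12]  -> 2 point(s)
Affine points: 19. Add the point at infinity: total = 20.

#E(F_17) = 20


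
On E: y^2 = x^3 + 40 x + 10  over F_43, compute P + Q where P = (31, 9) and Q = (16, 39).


P != Q, so use the chord formula.
s = (y2 - y1) / (x2 - x1) = (30) / (28) mod 43 = 41
x3 = s^2 - x1 - x2 mod 43 = 41^2 - 31 - 16 = 0
y3 = s (x1 - x3) - y1 mod 43 = 41 * (31 - 0) - 9 = 15

P + Q = (0, 15)


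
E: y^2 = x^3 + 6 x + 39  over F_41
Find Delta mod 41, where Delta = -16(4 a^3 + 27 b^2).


4 a^3 + 27 b^2 = 4*6^3 + 27*39^2 = 864 + 41067 = 41931
Delta = -16 * (41931) = -670896
Delta mod 41 = 28

Delta = 28 (mod 41)


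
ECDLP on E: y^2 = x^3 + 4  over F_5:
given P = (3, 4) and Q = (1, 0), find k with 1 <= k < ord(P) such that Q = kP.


Enumerate multiples of P until we hit Q = (1, 0):
  1P = (3, 4)
  2P = (0, 3)
  3P = (1, 0)
Match found at i = 3.

k = 3


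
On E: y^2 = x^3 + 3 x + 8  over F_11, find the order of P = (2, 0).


Compute successive multiples of P until we hit O:
  1P = (2, 0)
  2P = O

ord(P) = 2


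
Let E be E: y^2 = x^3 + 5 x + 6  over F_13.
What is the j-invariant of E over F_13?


Delta = -16(4 a^3 + 27 b^2) mod 13 = 4
-1728 * (4 a)^3 = -1728 * (4*5)^3 mod 13 = 5
j = 5 * 4^(-1) mod 13 = 11

j = 11 (mod 13)


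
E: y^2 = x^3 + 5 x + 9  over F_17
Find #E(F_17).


For each x in F_17, count y with y^2 = x^3 + 5 x + 9 mod 17:
  x = 0: RHS = 9, y in [3, 14]  -> 2 point(s)
  x = 1: RHS = 15, y in [7, 10]  -> 2 point(s)
  x = 3: RHS = 0, y in [0]  -> 1 point(s)
  x = 4: RHS = 8, y in [5, 12]  -> 2 point(s)
  x = 6: RHS = 0, y in [0]  -> 1 point(s)
  x = 7: RHS = 13, y in [8, 9]  -> 2 point(s)
  x = 8: RHS = 0, y in [0]  -> 1 point(s)
  x = 9: RHS = 1, y in [1, 16]  -> 2 point(s)
  x = 11: RHS = 1, y in [1, 16]  -> 2 point(s)
  x = 14: RHS = 1, y in [1, 16]  -> 2 point(s)
  x = 15: RHS = 8, y in [5, 12]  -> 2 point(s)
Affine points: 19. Add the point at infinity: total = 20.

#E(F_17) = 20


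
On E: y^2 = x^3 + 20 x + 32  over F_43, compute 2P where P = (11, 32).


Doubling: s = (3 x1^2 + a) / (2 y1)
s = (3*11^2 + 20) / (2*32) mod 43 = 8
x3 = s^2 - 2 x1 mod 43 = 8^2 - 2*11 = 42
y3 = s (x1 - x3) - y1 mod 43 = 8 * (11 - 42) - 32 = 21

2P = (42, 21)


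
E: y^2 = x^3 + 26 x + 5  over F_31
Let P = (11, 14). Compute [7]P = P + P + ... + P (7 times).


k = 7 = 111_2 (binary, LSB first: 111)
Double-and-add from P = (11, 14):
  bit 0 = 1: acc = O + (11, 14) = (11, 14)
  bit 1 = 1: acc = (11, 14) + (17, 20) = (4, 24)
  bit 2 = 1: acc = (4, 24) + (25, 6) = (4, 7)

7P = (4, 7)


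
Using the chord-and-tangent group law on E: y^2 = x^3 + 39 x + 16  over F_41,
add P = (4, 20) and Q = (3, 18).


P != Q, so use the chord formula.
s = (y2 - y1) / (x2 - x1) = (39) / (40) mod 41 = 2
x3 = s^2 - x1 - x2 mod 41 = 2^2 - 4 - 3 = 38
y3 = s (x1 - x3) - y1 mod 41 = 2 * (4 - 38) - 20 = 35

P + Q = (38, 35)


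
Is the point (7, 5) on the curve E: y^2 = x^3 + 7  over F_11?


Check whether y^2 = x^3 + 0 x + 7 (mod 11) for (x, y) = (7, 5).
LHS: y^2 = 5^2 mod 11 = 3
RHS: x^3 + 0 x + 7 = 7^3 + 0*7 + 7 mod 11 = 9
LHS != RHS

No, not on the curve


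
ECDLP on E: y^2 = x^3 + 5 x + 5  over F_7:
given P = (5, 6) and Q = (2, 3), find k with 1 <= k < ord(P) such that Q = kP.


Enumerate multiples of P until we hit Q = (2, 3):
  1P = (5, 6)
  2P = (1, 2)
  3P = (2, 4)
  4P = (2, 3)
Match found at i = 4.

k = 4


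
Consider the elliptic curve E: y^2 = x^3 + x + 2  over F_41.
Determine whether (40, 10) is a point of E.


Check whether y^2 = x^3 + 1 x + 2 (mod 41) for (x, y) = (40, 10).
LHS: y^2 = 10^2 mod 41 = 18
RHS: x^3 + 1 x + 2 = 40^3 + 1*40 + 2 mod 41 = 0
LHS != RHS

No, not on the curve


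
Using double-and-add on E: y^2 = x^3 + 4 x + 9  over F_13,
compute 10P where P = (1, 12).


k = 10 = 1010_2 (binary, LSB first: 0101)
Double-and-add from P = (1, 12):
  bit 0 = 0: acc unchanged = O
  bit 1 = 1: acc = O + (7, 9) = (7, 9)
  bit 2 = 0: acc unchanged = (7, 9)
  bit 3 = 1: acc = (7, 9) + (12, 11) = (3, 3)

10P = (3, 3)


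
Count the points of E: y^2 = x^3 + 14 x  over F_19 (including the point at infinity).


For each x in F_19, count y with y^2 = x^3 + 14 x + 0 mod 19:
  x = 0: RHS = 0, y in [0]  -> 1 point(s)
  x = 2: RHS = 17, y in [6, 13]  -> 2 point(s)
  x = 4: RHS = 6, y in [5, 14]  -> 2 point(s)
  x = 5: RHS = 5, y in [9, 10]  -> 2 point(s)
  x = 7: RHS = 4, y in [2, 17]  -> 2 point(s)
  x = 8: RHS = 16, y in [4, 15]  -> 2 point(s)
  x = 9: RHS = 0, y in [0]  -> 1 point(s)
  x = 10: RHS = 0, y in [0]  -> 1 point(s)
  x = 13: RHS = 4, y in [2, 17]  -> 2 point(s)
  x = 16: RHS = 7, y in [8, 11]  -> 2 point(s)
  x = 18: RHS = 4, y in [2, 17]  -> 2 point(s)
Affine points: 19. Add the point at infinity: total = 20.

#E(F_19) = 20


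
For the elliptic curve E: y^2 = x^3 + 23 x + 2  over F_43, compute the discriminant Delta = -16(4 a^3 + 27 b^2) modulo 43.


4 a^3 + 27 b^2 = 4*23^3 + 27*2^2 = 48668 + 108 = 48776
Delta = -16 * (48776) = -780416
Delta mod 43 = 34

Delta = 34 (mod 43)


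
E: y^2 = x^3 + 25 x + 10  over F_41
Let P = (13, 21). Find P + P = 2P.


Doubling: s = (3 x1^2 + a) / (2 y1)
s = (3*13^2 + 25) / (2*21) mod 41 = 40
x3 = s^2 - 2 x1 mod 41 = 40^2 - 2*13 = 16
y3 = s (x1 - x3) - y1 mod 41 = 40 * (13 - 16) - 21 = 23

2P = (16, 23)


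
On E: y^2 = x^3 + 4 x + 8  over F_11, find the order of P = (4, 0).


Compute successive multiples of P until we hit O:
  1P = (4, 0)
  2P = O

ord(P) = 2


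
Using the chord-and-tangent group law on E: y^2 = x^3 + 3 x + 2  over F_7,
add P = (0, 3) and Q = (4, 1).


P != Q, so use the chord formula.
s = (y2 - y1) / (x2 - x1) = (5) / (4) mod 7 = 3
x3 = s^2 - x1 - x2 mod 7 = 3^2 - 0 - 4 = 5
y3 = s (x1 - x3) - y1 mod 7 = 3 * (0 - 5) - 3 = 3

P + Q = (5, 3)


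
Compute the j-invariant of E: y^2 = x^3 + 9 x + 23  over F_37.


Delta = -16(4 a^3 + 27 b^2) mod 37 = 22
-1728 * (4 a)^3 = -1728 * (4*9)^3 mod 37 = 26
j = 26 * 22^(-1) mod 37 = 18

j = 18 (mod 37)


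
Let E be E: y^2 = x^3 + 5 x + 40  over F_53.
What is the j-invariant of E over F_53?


Delta = -16(4 a^3 + 27 b^2) mod 53 = 29
-1728 * (4 a)^3 = -1728 * (4*5)^3 mod 53 = 43
j = 43 * 29^(-1) mod 53 = 49

j = 49 (mod 53)


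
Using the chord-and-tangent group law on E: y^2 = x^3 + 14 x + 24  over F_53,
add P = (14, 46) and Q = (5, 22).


P != Q, so use the chord formula.
s = (y2 - y1) / (x2 - x1) = (29) / (44) mod 53 = 38
x3 = s^2 - x1 - x2 mod 53 = 38^2 - 14 - 5 = 47
y3 = s (x1 - x3) - y1 mod 53 = 38 * (14 - 47) - 46 = 25

P + Q = (47, 25)


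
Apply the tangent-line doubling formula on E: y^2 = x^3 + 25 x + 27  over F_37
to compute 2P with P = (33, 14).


Doubling: s = (3 x1^2 + a) / (2 y1)
s = (3*33^2 + 25) / (2*14) mod 37 = 33
x3 = s^2 - 2 x1 mod 37 = 33^2 - 2*33 = 24
y3 = s (x1 - x3) - y1 mod 37 = 33 * (33 - 24) - 14 = 24

2P = (24, 24)


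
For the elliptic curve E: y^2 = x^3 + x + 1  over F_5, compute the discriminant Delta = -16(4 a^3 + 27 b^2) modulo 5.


4 a^3 + 27 b^2 = 4*1^3 + 27*1^2 = 4 + 27 = 31
Delta = -16 * (31) = -496
Delta mod 5 = 4

Delta = 4 (mod 5)


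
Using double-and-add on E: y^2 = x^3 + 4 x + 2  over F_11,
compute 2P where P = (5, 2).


k = 2 = 10_2 (binary, LSB first: 01)
Double-and-add from P = (5, 2):
  bit 0 = 0: acc unchanged = O
  bit 1 = 1: acc = O + (4, 4) = (4, 4)

2P = (4, 4)


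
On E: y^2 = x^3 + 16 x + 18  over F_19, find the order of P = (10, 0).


Compute successive multiples of P until we hit O:
  1P = (10, 0)
  2P = O

ord(P) = 2


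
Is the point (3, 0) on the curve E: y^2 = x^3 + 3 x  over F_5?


Check whether y^2 = x^3 + 3 x + 0 (mod 5) for (x, y) = (3, 0).
LHS: y^2 = 0^2 mod 5 = 0
RHS: x^3 + 3 x + 0 = 3^3 + 3*3 + 0 mod 5 = 1
LHS != RHS

No, not on the curve


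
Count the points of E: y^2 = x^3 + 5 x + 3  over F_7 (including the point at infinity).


For each x in F_7, count y with y^2 = x^3 + 5 x + 3 mod 7:
  x = 1: RHS = 2, y in [3, 4]  -> 2 point(s)
  x = 2: RHS = 0, y in [0]  -> 1 point(s)
  x = 6: RHS = 4, y in [2, 5]  -> 2 point(s)
Affine points: 5. Add the point at infinity: total = 6.

#E(F_7) = 6


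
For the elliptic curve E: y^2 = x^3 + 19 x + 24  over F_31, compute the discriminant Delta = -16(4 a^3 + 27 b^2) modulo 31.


4 a^3 + 27 b^2 = 4*19^3 + 27*24^2 = 27436 + 15552 = 42988
Delta = -16 * (42988) = -687808
Delta mod 31 = 20

Delta = 20 (mod 31)


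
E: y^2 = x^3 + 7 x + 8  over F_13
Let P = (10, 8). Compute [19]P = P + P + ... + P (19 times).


k = 19 = 10011_2 (binary, LSB first: 11001)
Double-and-add from P = (10, 8):
  bit 0 = 1: acc = O + (10, 8) = (10, 8)
  bit 1 = 1: acc = (10, 8) + (3, 2) = (1, 9)
  bit 2 = 0: acc unchanged = (1, 9)
  bit 3 = 0: acc unchanged = (1, 9)
  bit 4 = 1: acc = (1, 9) + (11, 5) = (10, 5)

19P = (10, 5)


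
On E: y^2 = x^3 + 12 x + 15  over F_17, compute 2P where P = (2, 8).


Doubling: s = (3 x1^2 + a) / (2 y1)
s = (3*2^2 + 12) / (2*8) mod 17 = 10
x3 = s^2 - 2 x1 mod 17 = 10^2 - 2*2 = 11
y3 = s (x1 - x3) - y1 mod 17 = 10 * (2 - 11) - 8 = 4

2P = (11, 4)


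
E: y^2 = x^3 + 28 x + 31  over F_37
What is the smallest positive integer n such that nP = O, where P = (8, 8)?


Compute successive multiples of P until we hit O:
  1P = (8, 8)
  2P = (32, 32)
  3P = (35, 2)
  4P = (21, 36)
  5P = (33, 15)
  6P = (30, 11)
  7P = (2, 13)
  8P = (2, 24)
  ... (continuing to 15P)
  15P = O

ord(P) = 15


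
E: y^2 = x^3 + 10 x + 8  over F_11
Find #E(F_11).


For each x in F_11, count y with y^2 = x^3 + 10 x + 8 mod 11:
  x = 2: RHS = 3, y in [5, 6]  -> 2 point(s)
  x = 6: RHS = 9, y in [3, 8]  -> 2 point(s)
  x = 7: RHS = 3, y in [5, 6]  -> 2 point(s)
Affine points: 6. Add the point at infinity: total = 7.

#E(F_11) = 7


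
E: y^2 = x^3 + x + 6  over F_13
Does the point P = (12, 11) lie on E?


Check whether y^2 = x^3 + 1 x + 6 (mod 13) for (x, y) = (12, 11).
LHS: y^2 = 11^2 mod 13 = 4
RHS: x^3 + 1 x + 6 = 12^3 + 1*12 + 6 mod 13 = 4
LHS = RHS

Yes, on the curve


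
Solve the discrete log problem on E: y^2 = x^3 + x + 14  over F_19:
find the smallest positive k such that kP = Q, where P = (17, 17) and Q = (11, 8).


Enumerate multiples of P until we hit Q = (11, 8):
  1P = (17, 17)
  2P = (11, 11)
  3P = (11, 8)
Match found at i = 3.

k = 3


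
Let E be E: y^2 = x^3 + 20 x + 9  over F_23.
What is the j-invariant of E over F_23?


Delta = -16(4 a^3 + 27 b^2) mod 23 = 17
-1728 * (4 a)^3 = -1728 * (4*20)^3 mod 23 = 9
j = 9 * 17^(-1) mod 23 = 10

j = 10 (mod 23)


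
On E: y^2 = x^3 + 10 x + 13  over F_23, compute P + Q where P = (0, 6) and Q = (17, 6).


P != Q, so use the chord formula.
s = (y2 - y1) / (x2 - x1) = (0) / (17) mod 23 = 0
x3 = s^2 - x1 - x2 mod 23 = 0^2 - 0 - 17 = 6
y3 = s (x1 - x3) - y1 mod 23 = 0 * (0 - 6) - 6 = 17

P + Q = (6, 17)


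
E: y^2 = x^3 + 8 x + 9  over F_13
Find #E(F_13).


For each x in F_13, count y with y^2 = x^3 + 8 x + 9 mod 13:
  x = 0: RHS = 9, y in [3, 10]  -> 2 point(s)
  x = 4: RHS = 1, y in [1, 12]  -> 2 point(s)
  x = 6: RHS = 0, y in [0]  -> 1 point(s)
  x = 8: RHS = 0, y in [0]  -> 1 point(s)
  x = 9: RHS = 4, y in [2, 11]  -> 2 point(s)
  x = 10: RHS = 10, y in [6, 7]  -> 2 point(s)
  x = 12: RHS = 0, y in [0]  -> 1 point(s)
Affine points: 11. Add the point at infinity: total = 12.

#E(F_13) = 12


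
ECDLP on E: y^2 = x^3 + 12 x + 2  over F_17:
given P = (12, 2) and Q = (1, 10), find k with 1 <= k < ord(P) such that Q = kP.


Enumerate multiples of P until we hit Q = (1, 10):
  1P = (12, 2)
  2P = (6, 1)
  3P = (8, 10)
  4P = (1, 10)
Match found at i = 4.

k = 4


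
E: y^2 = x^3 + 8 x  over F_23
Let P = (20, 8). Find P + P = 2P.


Doubling: s = (3 x1^2 + a) / (2 y1)
s = (3*20^2 + 8) / (2*8) mod 23 = 18
x3 = s^2 - 2 x1 mod 23 = 18^2 - 2*20 = 8
y3 = s (x1 - x3) - y1 mod 23 = 18 * (20 - 8) - 8 = 1

2P = (8, 1)


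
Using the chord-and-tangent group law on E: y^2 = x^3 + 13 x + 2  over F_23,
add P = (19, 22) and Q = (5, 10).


P != Q, so use the chord formula.
s = (y2 - y1) / (x2 - x1) = (11) / (9) mod 23 = 14
x3 = s^2 - x1 - x2 mod 23 = 14^2 - 19 - 5 = 11
y3 = s (x1 - x3) - y1 mod 23 = 14 * (19 - 11) - 22 = 21

P + Q = (11, 21)


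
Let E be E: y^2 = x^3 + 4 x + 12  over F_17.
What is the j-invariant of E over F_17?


Delta = -16(4 a^3 + 27 b^2) mod 17 = 13
-1728 * (4 a)^3 = -1728 * (4*4)^3 mod 17 = 11
j = 11 * 13^(-1) mod 17 = 10

j = 10 (mod 17)


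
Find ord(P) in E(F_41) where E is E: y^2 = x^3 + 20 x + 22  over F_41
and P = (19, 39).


Compute successive multiples of P until we hit O:
  1P = (19, 39)
  2P = (4, 17)
  3P = (34, 21)
  4P = (37, 40)
  5P = (36, 17)
  6P = (23, 12)
  7P = (1, 24)
  8P = (16, 25)
  ... (continuing to 33P)
  33P = O

ord(P) = 33


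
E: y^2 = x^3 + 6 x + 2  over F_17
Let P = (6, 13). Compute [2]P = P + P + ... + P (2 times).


k = 2 = 10_2 (binary, LSB first: 01)
Double-and-add from P = (6, 13):
  bit 0 = 0: acc unchanged = O
  bit 1 = 1: acc = O + (3, 8) = (3, 8)

2P = (3, 8)


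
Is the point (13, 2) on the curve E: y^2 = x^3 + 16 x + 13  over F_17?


Check whether y^2 = x^3 + 16 x + 13 (mod 17) for (x, y) = (13, 2).
LHS: y^2 = 2^2 mod 17 = 4
RHS: x^3 + 16 x + 13 = 13^3 + 16*13 + 13 mod 17 = 4
LHS = RHS

Yes, on the curve


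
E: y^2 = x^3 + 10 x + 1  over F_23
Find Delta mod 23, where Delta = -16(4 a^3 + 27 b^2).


4 a^3 + 27 b^2 = 4*10^3 + 27*1^2 = 4000 + 27 = 4027
Delta = -16 * (4027) = -64432
Delta mod 23 = 14

Delta = 14 (mod 23)


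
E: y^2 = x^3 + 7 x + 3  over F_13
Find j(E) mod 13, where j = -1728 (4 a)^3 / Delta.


Delta = -16(4 a^3 + 27 b^2) mod 13 = 4
-1728 * (4 a)^3 = -1728 * (4*7)^3 mod 13 = 8
j = 8 * 4^(-1) mod 13 = 2

j = 2 (mod 13)


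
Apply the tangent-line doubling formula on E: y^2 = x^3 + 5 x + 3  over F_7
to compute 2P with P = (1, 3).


Doubling: s = (3 x1^2 + a) / (2 y1)
s = (3*1^2 + 5) / (2*3) mod 7 = 6
x3 = s^2 - 2 x1 mod 7 = 6^2 - 2*1 = 6
y3 = s (x1 - x3) - y1 mod 7 = 6 * (1 - 6) - 3 = 2

2P = (6, 2)


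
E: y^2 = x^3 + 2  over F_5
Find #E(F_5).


For each x in F_5, count y with y^2 = x^3 + 0 x + 2 mod 5:
  x = 2: RHS = 0, y in [0]  -> 1 point(s)
  x = 3: RHS = 4, y in [2, 3]  -> 2 point(s)
  x = 4: RHS = 1, y in [1, 4]  -> 2 point(s)
Affine points: 5. Add the point at infinity: total = 6.

#E(F_5) = 6


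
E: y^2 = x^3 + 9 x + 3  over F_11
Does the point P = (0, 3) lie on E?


Check whether y^2 = x^3 + 9 x + 3 (mod 11) for (x, y) = (0, 3).
LHS: y^2 = 3^2 mod 11 = 9
RHS: x^3 + 9 x + 3 = 0^3 + 9*0 + 3 mod 11 = 3
LHS != RHS

No, not on the curve


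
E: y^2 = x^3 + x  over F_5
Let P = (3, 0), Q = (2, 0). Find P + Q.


P != Q, so use the chord formula.
s = (y2 - y1) / (x2 - x1) = (0) / (4) mod 5 = 0
x3 = s^2 - x1 - x2 mod 5 = 0^2 - 3 - 2 = 0
y3 = s (x1 - x3) - y1 mod 5 = 0 * (3 - 0) - 0 = 0

P + Q = (0, 0)


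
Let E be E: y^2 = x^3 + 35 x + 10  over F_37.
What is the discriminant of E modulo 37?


4 a^3 + 27 b^2 = 4*35^3 + 27*10^2 = 171500 + 2700 = 174200
Delta = -16 * (174200) = -2787200
Delta mod 37 = 10

Delta = 10 (mod 37)


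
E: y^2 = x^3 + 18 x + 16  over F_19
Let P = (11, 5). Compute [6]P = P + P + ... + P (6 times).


k = 6 = 110_2 (binary, LSB first: 011)
Double-and-add from P = (11, 5):
  bit 0 = 0: acc unchanged = O
  bit 1 = 1: acc = O + (1, 15) = (1, 15)
  bit 2 = 1: acc = (1, 15) + (4, 0) = (1, 4)

6P = (1, 4)


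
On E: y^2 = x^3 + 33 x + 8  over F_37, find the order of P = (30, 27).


Compute successive multiples of P until we hit O:
  1P = (30, 27)
  2P = (21, 3)
  3P = (26, 33)
  4P = (11, 0)
  5P = (26, 4)
  6P = (21, 34)
  7P = (30, 10)
  8P = O

ord(P) = 8


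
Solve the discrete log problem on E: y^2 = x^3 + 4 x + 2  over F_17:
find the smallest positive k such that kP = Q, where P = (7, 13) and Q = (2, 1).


Enumerate multiples of P until we hit Q = (2, 1):
  1P = (7, 13)
  2P = (2, 1)
Match found at i = 2.

k = 2


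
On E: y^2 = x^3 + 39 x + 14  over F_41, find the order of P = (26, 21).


Compute successive multiples of P until we hit O:
  1P = (26, 21)
  2P = (32, 0)
  3P = (26, 20)
  4P = O

ord(P) = 4


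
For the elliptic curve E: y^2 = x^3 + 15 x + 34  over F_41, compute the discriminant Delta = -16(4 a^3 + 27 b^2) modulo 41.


4 a^3 + 27 b^2 = 4*15^3 + 27*34^2 = 13500 + 31212 = 44712
Delta = -16 * (44712) = -715392
Delta mod 41 = 17

Delta = 17 (mod 41)


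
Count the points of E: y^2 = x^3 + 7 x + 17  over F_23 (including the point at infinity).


For each x in F_23, count y with y^2 = x^3 + 7 x + 17 mod 23:
  x = 1: RHS = 2, y in [5, 18]  -> 2 point(s)
  x = 2: RHS = 16, y in [4, 19]  -> 2 point(s)
  x = 5: RHS = 16, y in [4, 19]  -> 2 point(s)
  x = 7: RHS = 18, y in [8, 15]  -> 2 point(s)
  x = 9: RHS = 4, y in [2, 21]  -> 2 point(s)
  x = 10: RHS = 6, y in [11, 12]  -> 2 point(s)
  x = 12: RHS = 12, y in [9, 14]  -> 2 point(s)
  x = 15: RHS = 1, y in [1, 22]  -> 2 point(s)
  x = 16: RHS = 16, y in [4, 19]  -> 2 point(s)
  x = 17: RHS = 12, y in [9, 14]  -> 2 point(s)
  x = 18: RHS = 18, y in [8, 15]  -> 2 point(s)
  x = 21: RHS = 18, y in [8, 15]  -> 2 point(s)
  x = 22: RHS = 9, y in [3, 20]  -> 2 point(s)
Affine points: 26. Add the point at infinity: total = 27.

#E(F_23) = 27


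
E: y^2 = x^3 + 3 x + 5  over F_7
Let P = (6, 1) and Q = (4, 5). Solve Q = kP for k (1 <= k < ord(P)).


Enumerate multiples of P until we hit Q = (4, 5):
  1P = (6, 1)
  2P = (4, 5)
Match found at i = 2.

k = 2


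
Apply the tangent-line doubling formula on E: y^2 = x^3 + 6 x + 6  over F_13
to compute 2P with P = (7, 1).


Doubling: s = (3 x1^2 + a) / (2 y1)
s = (3*7^2 + 6) / (2*1) mod 13 = 5
x3 = s^2 - 2 x1 mod 13 = 5^2 - 2*7 = 11
y3 = s (x1 - x3) - y1 mod 13 = 5 * (7 - 11) - 1 = 5

2P = (11, 5)


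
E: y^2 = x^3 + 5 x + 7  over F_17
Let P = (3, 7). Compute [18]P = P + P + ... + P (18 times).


k = 18 = 10010_2 (binary, LSB first: 01001)
Double-and-add from P = (3, 7):
  bit 0 = 0: acc unchanged = O
  bit 1 = 1: acc = O + (2, 5) = (2, 5)
  bit 2 = 0: acc unchanged = (2, 5)
  bit 3 = 0: acc unchanged = (2, 5)
  bit 4 = 1: acc = (2, 5) + (9, 4) = (14, 4)

18P = (14, 4)


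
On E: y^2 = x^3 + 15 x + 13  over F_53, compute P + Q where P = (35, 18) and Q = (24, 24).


P != Q, so use the chord formula.
s = (y2 - y1) / (x2 - x1) = (6) / (42) mod 53 = 38
x3 = s^2 - x1 - x2 mod 53 = 38^2 - 35 - 24 = 7
y3 = s (x1 - x3) - y1 mod 53 = 38 * (35 - 7) - 18 = 39

P + Q = (7, 39)


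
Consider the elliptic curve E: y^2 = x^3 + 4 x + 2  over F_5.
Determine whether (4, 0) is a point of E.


Check whether y^2 = x^3 + 4 x + 2 (mod 5) for (x, y) = (4, 0).
LHS: y^2 = 0^2 mod 5 = 0
RHS: x^3 + 4 x + 2 = 4^3 + 4*4 + 2 mod 5 = 2
LHS != RHS

No, not on the curve


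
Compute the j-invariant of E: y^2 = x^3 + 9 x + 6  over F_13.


Delta = -16(4 a^3 + 27 b^2) mod 13 = 10
-1728 * (4 a)^3 = -1728 * (4*9)^3 mod 13 = 12
j = 12 * 10^(-1) mod 13 = 9

j = 9 (mod 13)


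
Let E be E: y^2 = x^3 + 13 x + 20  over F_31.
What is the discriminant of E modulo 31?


4 a^3 + 27 b^2 = 4*13^3 + 27*20^2 = 8788 + 10800 = 19588
Delta = -16 * (19588) = -313408
Delta mod 31 = 2

Delta = 2 (mod 31)


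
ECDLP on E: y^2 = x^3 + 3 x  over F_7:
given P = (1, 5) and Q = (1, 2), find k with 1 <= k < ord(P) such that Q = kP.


Enumerate multiples of P until we hit Q = (1, 2):
  1P = (1, 5)
  2P = (2, 0)
  3P = (1, 2)
Match found at i = 3.

k = 3


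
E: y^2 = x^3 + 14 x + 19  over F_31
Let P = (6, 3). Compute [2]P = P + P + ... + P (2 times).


k = 2 = 10_2 (binary, LSB first: 01)
Double-and-add from P = (6, 3):
  bit 0 = 0: acc unchanged = O
  bit 1 = 1: acc = O + (26, 14) = (26, 14)

2P = (26, 14)


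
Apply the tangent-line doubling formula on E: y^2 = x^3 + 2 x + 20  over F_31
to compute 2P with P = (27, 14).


Doubling: s = (3 x1^2 + a) / (2 y1)
s = (3*27^2 + 2) / (2*14) mod 31 = 4
x3 = s^2 - 2 x1 mod 31 = 4^2 - 2*27 = 24
y3 = s (x1 - x3) - y1 mod 31 = 4 * (27 - 24) - 14 = 29

2P = (24, 29)


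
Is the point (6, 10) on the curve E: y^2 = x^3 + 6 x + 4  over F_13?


Check whether y^2 = x^3 + 6 x + 4 (mod 13) for (x, y) = (6, 10).
LHS: y^2 = 10^2 mod 13 = 9
RHS: x^3 + 6 x + 4 = 6^3 + 6*6 + 4 mod 13 = 9
LHS = RHS

Yes, on the curve


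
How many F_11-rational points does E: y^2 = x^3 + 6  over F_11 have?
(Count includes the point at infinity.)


For each x in F_11, count y with y^2 = x^3 + 0 x + 6 mod 11:
  x = 2: RHS = 3, y in [5, 6]  -> 2 point(s)
  x = 3: RHS = 0, y in [0]  -> 1 point(s)
  x = 4: RHS = 4, y in [2, 9]  -> 2 point(s)
  x = 8: RHS = 1, y in [1, 10]  -> 2 point(s)
  x = 9: RHS = 9, y in [3, 8]  -> 2 point(s)
  x = 10: RHS = 5, y in [4, 7]  -> 2 point(s)
Affine points: 11. Add the point at infinity: total = 12.

#E(F_11) = 12


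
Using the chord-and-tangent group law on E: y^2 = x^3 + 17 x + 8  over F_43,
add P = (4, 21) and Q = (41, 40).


P != Q, so use the chord formula.
s = (y2 - y1) / (x2 - x1) = (19) / (37) mod 43 = 4
x3 = s^2 - x1 - x2 mod 43 = 4^2 - 4 - 41 = 14
y3 = s (x1 - x3) - y1 mod 43 = 4 * (4 - 14) - 21 = 25

P + Q = (14, 25)


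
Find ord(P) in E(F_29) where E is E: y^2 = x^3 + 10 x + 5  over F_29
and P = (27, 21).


Compute successive multiples of P until we hit O:
  1P = (27, 21)
  2P = (0, 18)
  3P = (26, 21)
  4P = (5, 8)
  5P = (4, 15)
  6P = (28, 9)
  7P = (2, 27)
  8P = (24, 27)
  ... (continuing to 31P)
  31P = O

ord(P) = 31


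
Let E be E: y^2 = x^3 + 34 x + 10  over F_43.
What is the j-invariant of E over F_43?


Delta = -16(4 a^3 + 27 b^2) mod 43 = 16
-1728 * (4 a)^3 = -1728 * (4*34)^3 mod 43 = 8
j = 8 * 16^(-1) mod 43 = 22

j = 22 (mod 43)


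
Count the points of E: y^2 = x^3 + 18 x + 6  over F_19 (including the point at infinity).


For each x in F_19, count y with y^2 = x^3 + 18 x + 6 mod 19:
  x = 0: RHS = 6, y in [5, 14]  -> 2 point(s)
  x = 1: RHS = 6, y in [5, 14]  -> 2 point(s)
  x = 3: RHS = 11, y in [7, 12]  -> 2 point(s)
  x = 4: RHS = 9, y in [3, 16]  -> 2 point(s)
  x = 6: RHS = 7, y in [8, 11]  -> 2 point(s)
  x = 7: RHS = 0, y in [0]  -> 1 point(s)
  x = 8: RHS = 16, y in [4, 15]  -> 2 point(s)
  x = 9: RHS = 4, y in [2, 17]  -> 2 point(s)
  x = 13: RHS = 5, y in [9, 10]  -> 2 point(s)
  x = 14: RHS = 0, y in [0]  -> 1 point(s)
  x = 16: RHS = 1, y in [1, 18]  -> 2 point(s)
  x = 17: RHS = 0, y in [0]  -> 1 point(s)
  x = 18: RHS = 6, y in [5, 14]  -> 2 point(s)
Affine points: 23. Add the point at infinity: total = 24.

#E(F_19) = 24


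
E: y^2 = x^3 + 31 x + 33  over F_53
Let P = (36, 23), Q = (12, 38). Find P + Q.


P != Q, so use the chord formula.
s = (y2 - y1) / (x2 - x1) = (15) / (29) mod 53 = 6
x3 = s^2 - x1 - x2 mod 53 = 6^2 - 36 - 12 = 41
y3 = s (x1 - x3) - y1 mod 53 = 6 * (36 - 41) - 23 = 0

P + Q = (41, 0)


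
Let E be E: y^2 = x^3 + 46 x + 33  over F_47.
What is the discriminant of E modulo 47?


4 a^3 + 27 b^2 = 4*46^3 + 27*33^2 = 389344 + 29403 = 418747
Delta = -16 * (418747) = -6699952
Delta mod 47 = 39

Delta = 39 (mod 47)


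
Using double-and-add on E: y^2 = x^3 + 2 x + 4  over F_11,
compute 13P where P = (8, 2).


k = 13 = 1101_2 (binary, LSB first: 1011)
Double-and-add from P = (8, 2):
  bit 0 = 1: acc = O + (8, 2) = (8, 2)
  bit 1 = 0: acc unchanged = (8, 2)
  bit 2 = 1: acc = (8, 2) + (9, 5) = (3, 2)
  bit 3 = 1: acc = (3, 2) + (2, 7) = (9, 6)

13P = (9, 6)


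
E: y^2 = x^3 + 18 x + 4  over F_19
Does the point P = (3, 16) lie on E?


Check whether y^2 = x^3 + 18 x + 4 (mod 19) for (x, y) = (3, 16).
LHS: y^2 = 16^2 mod 19 = 9
RHS: x^3 + 18 x + 4 = 3^3 + 18*3 + 4 mod 19 = 9
LHS = RHS

Yes, on the curve


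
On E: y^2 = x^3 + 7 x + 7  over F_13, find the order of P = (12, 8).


Compute successive multiples of P until we hit O:
  1P = (12, 8)
  2P = (3, 9)
  3P = (7, 3)
  4P = (8, 9)
  5P = (2, 9)
  6P = (2, 4)
  7P = (8, 4)
  8P = (7, 10)
  ... (continuing to 11P)
  11P = O

ord(P) = 11


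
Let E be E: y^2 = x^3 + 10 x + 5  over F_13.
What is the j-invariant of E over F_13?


Delta = -16(4 a^3 + 27 b^2) mod 13 = 2
-1728 * (4 a)^3 = -1728 * (4*10)^3 mod 13 = 1
j = 1 * 2^(-1) mod 13 = 7

j = 7 (mod 13)


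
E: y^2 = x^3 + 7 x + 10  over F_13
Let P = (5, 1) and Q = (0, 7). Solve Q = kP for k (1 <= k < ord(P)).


Enumerate multiples of P until we hit Q = (0, 7):
  1P = (5, 1)
  2P = (7, 8)
  3P = (10, 1)
  4P = (11, 12)
  5P = (0, 6)
  6P = (9, 3)
  7P = (9, 10)
  8P = (0, 7)
Match found at i = 8.

k = 8


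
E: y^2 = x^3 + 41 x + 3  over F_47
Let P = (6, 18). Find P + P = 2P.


Doubling: s = (3 x1^2 + a) / (2 y1)
s = (3*6^2 + 41) / (2*18) mod 47 = 42
x3 = s^2 - 2 x1 mod 47 = 42^2 - 2*6 = 13
y3 = s (x1 - x3) - y1 mod 47 = 42 * (6 - 13) - 18 = 17

2P = (13, 17)


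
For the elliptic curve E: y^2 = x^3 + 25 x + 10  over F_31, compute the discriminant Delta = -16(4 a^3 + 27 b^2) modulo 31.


4 a^3 + 27 b^2 = 4*25^3 + 27*10^2 = 62500 + 2700 = 65200
Delta = -16 * (65200) = -1043200
Delta mod 31 = 12

Delta = 12 (mod 31)


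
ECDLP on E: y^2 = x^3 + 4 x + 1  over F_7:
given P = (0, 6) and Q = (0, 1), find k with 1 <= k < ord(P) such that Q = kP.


Enumerate multiples of P until we hit Q = (0, 1):
  1P = (0, 6)
  2P = (4, 2)
  3P = (4, 5)
  4P = (0, 1)
Match found at i = 4.

k = 4


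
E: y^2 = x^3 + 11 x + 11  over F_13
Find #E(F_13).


For each x in F_13, count y with y^2 = x^3 + 11 x + 11 mod 13:
  x = 1: RHS = 10, y in [6, 7]  -> 2 point(s)
  x = 5: RHS = 9, y in [3, 10]  -> 2 point(s)
  x = 8: RHS = 0, y in [0]  -> 1 point(s)
  x = 10: RHS = 3, y in [4, 9]  -> 2 point(s)
  x = 12: RHS = 12, y in [5, 8]  -> 2 point(s)
Affine points: 9. Add the point at infinity: total = 10.

#E(F_13) = 10


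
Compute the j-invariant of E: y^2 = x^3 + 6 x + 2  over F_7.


Delta = -16(4 a^3 + 27 b^2) mod 7 = 2
-1728 * (4 a)^3 = -1728 * (4*6)^3 mod 7 = 6
j = 6 * 2^(-1) mod 7 = 3

j = 3 (mod 7)


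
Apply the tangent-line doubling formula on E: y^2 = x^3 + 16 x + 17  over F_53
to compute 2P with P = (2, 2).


Doubling: s = (3 x1^2 + a) / (2 y1)
s = (3*2^2 + 16) / (2*2) mod 53 = 7
x3 = s^2 - 2 x1 mod 53 = 7^2 - 2*2 = 45
y3 = s (x1 - x3) - y1 mod 53 = 7 * (2 - 45) - 2 = 15

2P = (45, 15)


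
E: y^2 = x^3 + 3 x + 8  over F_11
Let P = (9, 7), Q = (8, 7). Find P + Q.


P != Q, so use the chord formula.
s = (y2 - y1) / (x2 - x1) = (0) / (10) mod 11 = 0
x3 = s^2 - x1 - x2 mod 11 = 0^2 - 9 - 8 = 5
y3 = s (x1 - x3) - y1 mod 11 = 0 * (9 - 5) - 7 = 4

P + Q = (5, 4)


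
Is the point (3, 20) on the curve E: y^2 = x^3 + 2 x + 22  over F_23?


Check whether y^2 = x^3 + 2 x + 22 (mod 23) for (x, y) = (3, 20).
LHS: y^2 = 20^2 mod 23 = 9
RHS: x^3 + 2 x + 22 = 3^3 + 2*3 + 22 mod 23 = 9
LHS = RHS

Yes, on the curve


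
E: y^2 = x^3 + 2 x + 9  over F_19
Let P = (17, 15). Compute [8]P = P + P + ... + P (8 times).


k = 8 = 1000_2 (binary, LSB first: 0001)
Double-and-add from P = (17, 15):
  bit 0 = 0: acc unchanged = O
  bit 1 = 0: acc unchanged = O
  bit 2 = 0: acc unchanged = O
  bit 3 = 1: acc = O + (3, 17) = (3, 17)

8P = (3, 17)


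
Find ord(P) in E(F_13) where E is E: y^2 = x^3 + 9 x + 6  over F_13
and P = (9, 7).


Compute successive multiples of P until we hit O:
  1P = (9, 7)
  2P = (7, 3)
  3P = (1, 9)
  4P = (12, 10)
  5P = (6, 9)
  6P = (10, 11)
  7P = (10, 2)
  8P = (6, 4)
  ... (continuing to 13P)
  13P = O

ord(P) = 13


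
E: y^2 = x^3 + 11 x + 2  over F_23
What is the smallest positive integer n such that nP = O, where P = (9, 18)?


Compute successive multiples of P until we hit O:
  1P = (9, 18)
  2P = (8, 21)
  3P = (15, 0)
  4P = (8, 2)
  5P = (9, 5)
  6P = O

ord(P) = 6


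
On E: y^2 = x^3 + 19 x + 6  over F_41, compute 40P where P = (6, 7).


k = 40 = 101000_2 (binary, LSB first: 000101)
Double-and-add from P = (6, 7):
  bit 0 = 0: acc unchanged = O
  bit 1 = 0: acc unchanged = O
  bit 2 = 0: acc unchanged = O
  bit 3 = 1: acc = O + (29, 10) = (29, 10)
  bit 4 = 0: acc unchanged = (29, 10)
  bit 5 = 1: acc = (29, 10) + (33, 11) = (38, 39)

40P = (38, 39)


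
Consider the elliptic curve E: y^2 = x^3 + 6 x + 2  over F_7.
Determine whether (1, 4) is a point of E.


Check whether y^2 = x^3 + 6 x + 2 (mod 7) for (x, y) = (1, 4).
LHS: y^2 = 4^2 mod 7 = 2
RHS: x^3 + 6 x + 2 = 1^3 + 6*1 + 2 mod 7 = 2
LHS = RHS

Yes, on the curve


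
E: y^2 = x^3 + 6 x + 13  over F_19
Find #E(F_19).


For each x in F_19, count y with y^2 = x^3 + 6 x + 13 mod 19:
  x = 1: RHS = 1, y in [1, 18]  -> 2 point(s)
  x = 3: RHS = 1, y in [1, 18]  -> 2 point(s)
  x = 4: RHS = 6, y in [5, 14]  -> 2 point(s)
  x = 5: RHS = 16, y in [4, 15]  -> 2 point(s)
  x = 9: RHS = 17, y in [6, 13]  -> 2 point(s)
  x = 10: RHS = 9, y in [3, 16]  -> 2 point(s)
  x = 11: RHS = 4, y in [2, 17]  -> 2 point(s)
  x = 15: RHS = 1, y in [1, 18]  -> 2 point(s)
  x = 16: RHS = 6, y in [5, 14]  -> 2 point(s)
  x = 18: RHS = 6, y in [5, 14]  -> 2 point(s)
Affine points: 20. Add the point at infinity: total = 21.

#E(F_19) = 21


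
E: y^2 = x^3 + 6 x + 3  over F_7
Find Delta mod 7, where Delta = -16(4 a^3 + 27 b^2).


4 a^3 + 27 b^2 = 4*6^3 + 27*3^2 = 864 + 243 = 1107
Delta = -16 * (1107) = -17712
Delta mod 7 = 5

Delta = 5 (mod 7)


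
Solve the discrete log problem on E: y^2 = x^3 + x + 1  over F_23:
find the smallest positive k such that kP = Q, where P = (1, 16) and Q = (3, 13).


Enumerate multiples of P until we hit Q = (3, 13):
  1P = (1, 16)
  2P = (7, 12)
  3P = (18, 3)
  4P = (17, 3)
  5P = (0, 22)
  6P = (12, 4)
  7P = (11, 20)
  8P = (13, 16)
  9P = (9, 7)
  10P = (6, 4)
  11P = (19, 18)
  12P = (5, 4)
  13P = (3, 13)
Match found at i = 13.

k = 13


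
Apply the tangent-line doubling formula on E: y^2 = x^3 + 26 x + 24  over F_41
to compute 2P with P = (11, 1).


Doubling: s = (3 x1^2 + a) / (2 y1)
s = (3*11^2 + 26) / (2*1) mod 41 = 10
x3 = s^2 - 2 x1 mod 41 = 10^2 - 2*11 = 37
y3 = s (x1 - x3) - y1 mod 41 = 10 * (11 - 37) - 1 = 26

2P = (37, 26)


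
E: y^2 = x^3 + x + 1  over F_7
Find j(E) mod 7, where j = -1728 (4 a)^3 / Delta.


Delta = -16(4 a^3 + 27 b^2) mod 7 = 1
-1728 * (4 a)^3 = -1728 * (4*1)^3 mod 7 = 1
j = 1 * 1^(-1) mod 7 = 1

j = 1 (mod 7)


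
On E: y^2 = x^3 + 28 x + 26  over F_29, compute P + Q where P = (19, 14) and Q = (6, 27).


P != Q, so use the chord formula.
s = (y2 - y1) / (x2 - x1) = (13) / (16) mod 29 = 28
x3 = s^2 - x1 - x2 mod 29 = 28^2 - 19 - 6 = 5
y3 = s (x1 - x3) - y1 mod 29 = 28 * (19 - 5) - 14 = 1

P + Q = (5, 1)


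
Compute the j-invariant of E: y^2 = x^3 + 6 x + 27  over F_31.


Delta = -16(4 a^3 + 27 b^2) mod 31 = 3
-1728 * (4 a)^3 = -1728 * (4*6)^3 mod 31 = 15
j = 15 * 3^(-1) mod 31 = 5

j = 5 (mod 31)


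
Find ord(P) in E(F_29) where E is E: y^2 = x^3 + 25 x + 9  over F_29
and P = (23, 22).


Compute successive multiples of P until we hit O:
  1P = (23, 22)
  2P = (8, 24)
  3P = (14, 0)
  4P = (8, 5)
  5P = (23, 7)
  6P = O

ord(P) = 6


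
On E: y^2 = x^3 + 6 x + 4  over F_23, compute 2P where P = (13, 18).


k = 2 = 10_2 (binary, LSB first: 01)
Double-and-add from P = (13, 18):
  bit 0 = 0: acc unchanged = O
  bit 1 = 1: acc = O + (6, 7) = (6, 7)

2P = (6, 7)


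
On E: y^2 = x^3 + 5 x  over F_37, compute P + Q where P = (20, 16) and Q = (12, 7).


P != Q, so use the chord formula.
s = (y2 - y1) / (x2 - x1) = (28) / (29) mod 37 = 15
x3 = s^2 - x1 - x2 mod 37 = 15^2 - 20 - 12 = 8
y3 = s (x1 - x3) - y1 mod 37 = 15 * (20 - 8) - 16 = 16

P + Q = (8, 16)


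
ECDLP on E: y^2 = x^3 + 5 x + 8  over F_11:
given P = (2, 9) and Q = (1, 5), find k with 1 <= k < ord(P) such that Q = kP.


Enumerate multiples of P until we hit Q = (1, 5):
  1P = (2, 9)
  2P = (1, 6)
  3P = (6, 1)
  4P = (7, 1)
  5P = (5, 9)
  6P = (4, 2)
  7P = (9, 10)
  8P = (9, 1)
  9P = (4, 9)
  10P = (5, 2)
  11P = (7, 10)
  12P = (6, 10)
  13P = (1, 5)
Match found at i = 13.

k = 13


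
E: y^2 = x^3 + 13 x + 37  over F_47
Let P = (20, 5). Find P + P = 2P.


Doubling: s = (3 x1^2 + a) / (2 y1)
s = (3*20^2 + 13) / (2*5) mod 47 = 32
x3 = s^2 - 2 x1 mod 47 = 32^2 - 2*20 = 44
y3 = s (x1 - x3) - y1 mod 47 = 32 * (20 - 44) - 5 = 26

2P = (44, 26)


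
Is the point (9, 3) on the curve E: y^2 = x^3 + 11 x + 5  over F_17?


Check whether y^2 = x^3 + 11 x + 5 (mod 17) for (x, y) = (9, 3).
LHS: y^2 = 3^2 mod 17 = 9
RHS: x^3 + 11 x + 5 = 9^3 + 11*9 + 5 mod 17 = 0
LHS != RHS

No, not on the curve


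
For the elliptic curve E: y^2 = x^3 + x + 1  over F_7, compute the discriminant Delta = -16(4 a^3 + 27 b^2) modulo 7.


4 a^3 + 27 b^2 = 4*1^3 + 27*1^2 = 4 + 27 = 31
Delta = -16 * (31) = -496
Delta mod 7 = 1

Delta = 1 (mod 7)


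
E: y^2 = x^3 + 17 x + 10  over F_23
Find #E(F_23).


For each x in F_23, count y with y^2 = x^3 + 17 x + 10 mod 23:
  x = 2: RHS = 6, y in [11, 12]  -> 2 point(s)
  x = 4: RHS = 4, y in [2, 21]  -> 2 point(s)
  x = 5: RHS = 13, y in [6, 17]  -> 2 point(s)
  x = 6: RHS = 6, y in [11, 12]  -> 2 point(s)
  x = 7: RHS = 12, y in [9, 14]  -> 2 point(s)
  x = 9: RHS = 18, y in [8, 15]  -> 2 point(s)
  x = 13: RHS = 13, y in [6, 17]  -> 2 point(s)
  x = 14: RHS = 2, y in [5, 18]  -> 2 point(s)
  x = 15: RHS = 6, y in [11, 12]  -> 2 point(s)
  x = 16: RHS = 8, y in [10, 13]  -> 2 point(s)
  x = 19: RHS = 16, y in [4, 19]  -> 2 point(s)
  x = 20: RHS = 1, y in [1, 22]  -> 2 point(s)
Affine points: 24. Add the point at infinity: total = 25.

#E(F_23) = 25


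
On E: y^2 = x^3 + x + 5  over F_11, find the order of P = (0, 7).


Compute successive multiples of P until we hit O:
  1P = (0, 7)
  2P = (5, 6)
  3P = (10, 6)
  4P = (2, 2)
  5P = (7, 5)
  6P = (7, 6)
  7P = (2, 9)
  8P = (10, 5)
  ... (continuing to 11P)
  11P = O

ord(P) = 11


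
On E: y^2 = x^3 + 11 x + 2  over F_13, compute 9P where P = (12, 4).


k = 9 = 1001_2 (binary, LSB first: 1001)
Double-and-add from P = (12, 4):
  bit 0 = 1: acc = O + (12, 4) = (12, 4)
  bit 1 = 0: acc unchanged = (12, 4)
  bit 2 = 0: acc unchanged = (12, 4)
  bit 3 = 1: acc = (12, 4) + (1, 1) = (12, 9)

9P = (12, 9)


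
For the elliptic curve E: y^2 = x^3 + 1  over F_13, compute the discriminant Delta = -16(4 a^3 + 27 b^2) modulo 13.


4 a^3 + 27 b^2 = 4*0^3 + 27*1^2 = 0 + 27 = 27
Delta = -16 * (27) = -432
Delta mod 13 = 10

Delta = 10 (mod 13)


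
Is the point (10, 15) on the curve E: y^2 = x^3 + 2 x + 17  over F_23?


Check whether y^2 = x^3 + 2 x + 17 (mod 23) for (x, y) = (10, 15).
LHS: y^2 = 15^2 mod 23 = 18
RHS: x^3 + 2 x + 17 = 10^3 + 2*10 + 17 mod 23 = 2
LHS != RHS

No, not on the curve


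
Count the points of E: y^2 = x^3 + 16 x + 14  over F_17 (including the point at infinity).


For each x in F_17, count y with y^2 = x^3 + 16 x + 14 mod 17:
  x = 3: RHS = 4, y in [2, 15]  -> 2 point(s)
  x = 5: RHS = 15, y in [7, 10]  -> 2 point(s)
  x = 8: RHS = 8, y in [5, 12]  -> 2 point(s)
  x = 10: RHS = 1, y in [1, 16]  -> 2 point(s)
  x = 11: RHS = 8, y in [5, 12]  -> 2 point(s)
  x = 12: RHS = 13, y in [8, 9]  -> 2 point(s)
  x = 15: RHS = 8, y in [5, 12]  -> 2 point(s)
Affine points: 14. Add the point at infinity: total = 15.

#E(F_17) = 15


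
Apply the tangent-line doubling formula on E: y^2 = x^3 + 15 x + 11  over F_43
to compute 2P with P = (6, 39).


Doubling: s = (3 x1^2 + a) / (2 y1)
s = (3*6^2 + 15) / (2*39) mod 43 = 33
x3 = s^2 - 2 x1 mod 43 = 33^2 - 2*6 = 2
y3 = s (x1 - x3) - y1 mod 43 = 33 * (6 - 2) - 39 = 7

2P = (2, 7)
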